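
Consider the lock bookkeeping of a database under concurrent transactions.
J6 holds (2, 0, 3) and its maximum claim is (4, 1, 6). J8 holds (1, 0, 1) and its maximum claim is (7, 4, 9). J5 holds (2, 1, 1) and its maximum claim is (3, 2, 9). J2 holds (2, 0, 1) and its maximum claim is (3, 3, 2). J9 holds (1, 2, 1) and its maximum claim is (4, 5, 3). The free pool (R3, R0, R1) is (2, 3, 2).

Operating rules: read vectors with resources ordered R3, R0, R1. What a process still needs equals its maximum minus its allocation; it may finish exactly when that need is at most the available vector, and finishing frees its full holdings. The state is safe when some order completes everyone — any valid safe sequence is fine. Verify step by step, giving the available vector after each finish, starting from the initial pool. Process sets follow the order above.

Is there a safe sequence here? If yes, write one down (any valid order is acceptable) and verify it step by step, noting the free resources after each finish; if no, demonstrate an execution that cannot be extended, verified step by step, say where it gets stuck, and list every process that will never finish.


UNSAFE.
Key observation: J2, J6, J9 can finish, but then (7, 5, 7) is all there is, and the blocked group's R1 demands exceed it.
A maximal execution: J2, J6, J9 — then nothing else fits. Verifying each step:
  pool = (2, 3, 2)
  run J2 (needs (1, 3, 1), free (2, 3, 2)); after release of (2, 0, 1) the pool is (4, 3, 3)
  run J6 (needs (2, 1, 3), free (4, 3, 3)); after release of (2, 0, 3) the pool is (6, 3, 6)
  run J9 (needs (3, 3, 2), free (6, 3, 6)); after release of (1, 2, 1) the pool is (7, 5, 7)
  blocked: J8 wants (6, 4, 8), pool (7, 5, 7) — not enough R1
  blocked: J5 wants (1, 1, 8), pool (7, 5, 7) — not enough R1
Never able to finish: J8 and J5.


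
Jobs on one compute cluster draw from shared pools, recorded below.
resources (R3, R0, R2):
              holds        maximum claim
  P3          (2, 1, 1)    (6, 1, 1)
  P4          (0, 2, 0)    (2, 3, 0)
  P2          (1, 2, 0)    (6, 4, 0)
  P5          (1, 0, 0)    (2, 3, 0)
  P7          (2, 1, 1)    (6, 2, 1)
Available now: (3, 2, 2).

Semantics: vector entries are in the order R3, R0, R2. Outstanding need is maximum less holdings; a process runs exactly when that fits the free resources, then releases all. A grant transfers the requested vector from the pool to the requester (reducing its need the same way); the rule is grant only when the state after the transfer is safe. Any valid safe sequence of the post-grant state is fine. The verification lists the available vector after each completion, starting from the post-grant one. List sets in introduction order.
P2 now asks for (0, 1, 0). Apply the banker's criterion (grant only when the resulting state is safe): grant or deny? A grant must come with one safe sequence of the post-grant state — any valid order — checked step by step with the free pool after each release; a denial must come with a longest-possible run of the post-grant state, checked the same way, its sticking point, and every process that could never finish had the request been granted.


GRANT: granting preserves safety; a valid post-grant sequence is P4, P5, P7, P3, P2.
Key observation: granting shrinks the pool to (3, 1, 2), yet P4 still fits and the chain goes through.
Check on the post-grant state, step by step:
  pool = (3, 1, 2)
  P4 needs (2, 1, 0) <= (3, 1, 2) -> finishes; pool += (0, 2, 0) = (3, 3, 2)
  P5 needs (1, 3, 0) <= (3, 3, 2) -> finishes; pool += (1, 0, 0) = (4, 3, 2)
  P7 needs (4, 1, 0) <= (4, 3, 2) -> finishes; pool += (2, 1, 1) = (6, 4, 3)
  P3 needs (4, 0, 0) <= (6, 4, 3) -> finishes; pool += (2, 1, 1) = (8, 5, 4)
  P2 needs (5, 1, 0) <= (8, 5, 4) -> finishes; pool += (1, 3, 0) = (9, 8, 4)


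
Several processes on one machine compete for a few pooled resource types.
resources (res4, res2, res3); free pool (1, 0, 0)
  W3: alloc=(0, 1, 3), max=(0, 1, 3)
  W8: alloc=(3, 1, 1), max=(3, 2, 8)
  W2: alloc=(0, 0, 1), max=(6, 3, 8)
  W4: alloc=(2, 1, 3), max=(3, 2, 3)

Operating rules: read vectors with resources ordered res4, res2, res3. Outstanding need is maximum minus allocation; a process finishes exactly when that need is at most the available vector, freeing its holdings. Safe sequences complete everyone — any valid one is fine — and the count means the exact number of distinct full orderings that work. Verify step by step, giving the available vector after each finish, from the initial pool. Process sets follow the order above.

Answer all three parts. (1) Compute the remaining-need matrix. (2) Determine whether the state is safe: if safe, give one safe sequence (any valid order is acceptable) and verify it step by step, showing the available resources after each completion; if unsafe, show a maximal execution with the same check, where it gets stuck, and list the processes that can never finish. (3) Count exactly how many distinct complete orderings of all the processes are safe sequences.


(1) Need matrix, components ordered res4, res2, res3:
  W3: (0, 0, 0)
  W8: (0, 1, 7)
  W2: (6, 3, 7)
  W4: (1, 1, 0)
(2) UNSAFE — no complete ordering exists.
Key observation: after W3, W4 complete, (3, 2, 6) is the best the pool ever gets, yet each leftover process wants more res3.
The run W3, W4 cannot be extended any further. Walking it through:
  pool = (1, 0, 0)
  run W3 (needs (0, 0, 0), free (1, 0, 0)); after release of (0, 1, 3) the pool is (1, 1, 3)
  run W4 (needs (1, 1, 0), free (1, 1, 3)); after release of (2, 1, 3) the pool is (3, 2, 6)
  blocked: W8 wants (0, 1, 7), pool (3, 2, 6) — not enough res3
  blocked: W2 wants (6, 3, 7), pool (3, 2, 6) — not enough res4, res2 and res3
Processes that can never finish: W8 and W2.
(3) Precisely 0 of the possible complete orderings are safe sequences.


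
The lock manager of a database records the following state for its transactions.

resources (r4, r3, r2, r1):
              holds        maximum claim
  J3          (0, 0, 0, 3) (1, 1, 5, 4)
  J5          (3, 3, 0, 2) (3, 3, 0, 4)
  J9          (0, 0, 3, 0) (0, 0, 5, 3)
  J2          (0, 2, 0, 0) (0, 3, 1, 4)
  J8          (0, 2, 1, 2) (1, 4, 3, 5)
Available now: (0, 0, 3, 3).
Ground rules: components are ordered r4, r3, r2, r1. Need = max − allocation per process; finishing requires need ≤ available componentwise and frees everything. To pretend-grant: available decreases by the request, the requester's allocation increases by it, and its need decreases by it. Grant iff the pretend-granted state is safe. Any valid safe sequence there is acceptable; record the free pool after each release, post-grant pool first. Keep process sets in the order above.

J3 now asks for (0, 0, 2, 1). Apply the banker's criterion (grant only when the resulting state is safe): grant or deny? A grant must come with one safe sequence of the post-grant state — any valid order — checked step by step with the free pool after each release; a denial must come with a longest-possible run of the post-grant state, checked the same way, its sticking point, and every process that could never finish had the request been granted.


DENY — the pretend-granted state is unsafe.
Key observation: J5, J2 can finish, but then (3, 5, 1, 4) is all there is, and the blocked group's r2 demands exceed it.
On the post-grant state, J5, J2 is a maximal run — nothing extends it. Verifying each step:
  pool = (0, 0, 1, 2)
  run J5 (needs (0, 0, 0, 2), free (0, 0, 1, 2)); after release of (3, 3, 0, 2) the pool is (3, 3, 1, 4)
  run J2 (needs (0, 1, 1, 4), free (3, 3, 1, 4)); after release of (0, 2, 0, 0) the pool is (3, 5, 1, 4)
  blocked: J3 wants (1, 1, 3, 0), pool (3, 5, 1, 4) — not enough r2
  blocked: J9 wants (0, 0, 2, 3), pool (3, 5, 1, 4) — not enough r2
  blocked: J8 wants (1, 2, 2, 3), pool (3, 5, 1, 4) — not enough r2
Post-grant, the permanently blocked set is J3, J9 and J8.


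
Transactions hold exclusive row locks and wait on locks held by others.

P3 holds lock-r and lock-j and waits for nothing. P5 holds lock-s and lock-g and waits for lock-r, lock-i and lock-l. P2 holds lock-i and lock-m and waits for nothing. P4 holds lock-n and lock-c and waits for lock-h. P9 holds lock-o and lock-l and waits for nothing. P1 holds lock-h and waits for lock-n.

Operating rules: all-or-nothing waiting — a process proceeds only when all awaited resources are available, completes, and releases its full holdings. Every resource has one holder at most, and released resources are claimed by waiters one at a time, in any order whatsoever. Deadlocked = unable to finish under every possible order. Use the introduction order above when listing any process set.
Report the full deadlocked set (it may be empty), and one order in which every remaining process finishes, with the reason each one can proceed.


The deadlocked set is P4 and P1.
Key observation: the knot is the closed ring of waits P4 -> P1 -> P4; no other process is dragged down with it.
One completion order for the rest: P3, P2, P9, P5.
Verifying each step:
  P3 waits on nothing -> runs at once and releases lock-r and lock-j
  P2 waits on nothing -> runs at once and releases lock-i and lock-m
  P9 waits on nothing -> runs at once and releases lock-o and lock-l
  run P5 (all its waits — lock-r, lock-i and lock-l — are resolved); releases lock-s and lock-g


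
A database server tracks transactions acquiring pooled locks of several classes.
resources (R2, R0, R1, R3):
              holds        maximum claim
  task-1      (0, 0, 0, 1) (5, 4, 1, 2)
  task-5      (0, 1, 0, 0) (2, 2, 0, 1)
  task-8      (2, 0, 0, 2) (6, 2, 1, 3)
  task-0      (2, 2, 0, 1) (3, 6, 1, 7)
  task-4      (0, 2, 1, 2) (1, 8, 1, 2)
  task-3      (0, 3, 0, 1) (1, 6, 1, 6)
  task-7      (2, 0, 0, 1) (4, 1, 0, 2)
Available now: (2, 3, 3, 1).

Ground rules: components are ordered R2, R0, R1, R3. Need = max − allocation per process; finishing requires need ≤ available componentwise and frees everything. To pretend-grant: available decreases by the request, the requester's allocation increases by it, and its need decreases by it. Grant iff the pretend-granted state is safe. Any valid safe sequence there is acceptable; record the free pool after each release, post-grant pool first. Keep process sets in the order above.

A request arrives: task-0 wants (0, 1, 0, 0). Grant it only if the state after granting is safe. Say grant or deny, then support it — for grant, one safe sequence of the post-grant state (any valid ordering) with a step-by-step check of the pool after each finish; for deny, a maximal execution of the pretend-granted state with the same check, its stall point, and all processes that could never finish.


DENY: after the grant no complete ordering would exist.
Key observation: after task-5, task-7, task-8 the pool peaks at (6, 3, 3, 4), and each blocked process is short somewhere: task-1 on R0; task-0 on R3; task-4 on R0; task-3 on R3.
On the post-grant state, task-5, task-7, task-8 is a maximal run — nothing extends it. Verifying each step:
  pool = (2, 2, 3, 1)
  task-5 needs (2, 1, 0, 1) <= (2, 2, 3, 1) -> finishes; pool += (0, 1, 0, 0) = (2, 3, 3, 1)
  task-7 needs (2, 1, 0, 1) <= (2, 3, 3, 1) -> finishes; pool += (2, 0, 0, 1) = (4, 3, 3, 2)
  task-8 needs (4, 2, 1, 1) <= (4, 3, 3, 2) -> finishes; pool += (2, 0, 0, 2) = (6, 3, 3, 4)
  blocked: task-1 wants (5, 4, 1, 1), pool (6, 3, 3, 4) — not enough R0
  blocked: task-0 wants (1, 3, 1, 6), pool (6, 3, 3, 4) — not enough R3
  blocked: task-4 wants (1, 6, 0, 0), pool (6, 3, 3, 4) — not enough R0
  blocked: task-3 wants (1, 3, 1, 5), pool (6, 3, 3, 4) — not enough R3
Had the request been granted, task-1, task-0, task-4 and task-3 could never finish.


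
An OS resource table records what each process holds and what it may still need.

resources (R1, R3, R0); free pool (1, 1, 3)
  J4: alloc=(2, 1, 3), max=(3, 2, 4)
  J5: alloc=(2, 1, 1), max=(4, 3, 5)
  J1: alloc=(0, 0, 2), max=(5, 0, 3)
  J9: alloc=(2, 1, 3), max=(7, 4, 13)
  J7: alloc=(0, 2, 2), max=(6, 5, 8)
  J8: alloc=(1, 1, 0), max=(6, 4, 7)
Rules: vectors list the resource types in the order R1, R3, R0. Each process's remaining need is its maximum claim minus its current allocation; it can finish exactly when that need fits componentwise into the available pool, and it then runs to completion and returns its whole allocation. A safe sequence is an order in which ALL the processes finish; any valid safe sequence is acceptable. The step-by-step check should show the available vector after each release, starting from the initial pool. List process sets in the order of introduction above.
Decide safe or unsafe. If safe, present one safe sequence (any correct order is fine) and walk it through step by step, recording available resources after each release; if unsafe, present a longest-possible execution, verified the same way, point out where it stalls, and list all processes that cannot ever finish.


SAFE. One safe sequence: J4, J5, J1, J8, J7, J9.
Key observation: at J4 the run first touches a limit — (1, 1, 1) against (1, 1, 3), exact on a resource it actually requests.
Check, step by step:
  pool = (1, 1, 3)
  J4 needs (1, 1, 1) <= (1, 1, 3) -> finishes; pool += (2, 1, 3) = (3, 2, 6)
  J5 needs (2, 2, 4) <= (3, 2, 6) -> finishes; pool += (2, 1, 1) = (5, 3, 7)
  J1 needs (5, 0, 1) <= (5, 3, 7) -> finishes; pool += (0, 0, 2) = (5, 3, 9)
  J8 needs (5, 3, 7) <= (5, 3, 9) -> finishes; pool += (1, 1, 0) = (6, 4, 9)
  J7 needs (6, 3, 6) <= (6, 4, 9) -> finishes; pool += (0, 2, 2) = (6, 6, 11)
  J9 needs (5, 3, 10) <= (6, 6, 11) -> finishes; pool += (2, 1, 3) = (8, 7, 14)


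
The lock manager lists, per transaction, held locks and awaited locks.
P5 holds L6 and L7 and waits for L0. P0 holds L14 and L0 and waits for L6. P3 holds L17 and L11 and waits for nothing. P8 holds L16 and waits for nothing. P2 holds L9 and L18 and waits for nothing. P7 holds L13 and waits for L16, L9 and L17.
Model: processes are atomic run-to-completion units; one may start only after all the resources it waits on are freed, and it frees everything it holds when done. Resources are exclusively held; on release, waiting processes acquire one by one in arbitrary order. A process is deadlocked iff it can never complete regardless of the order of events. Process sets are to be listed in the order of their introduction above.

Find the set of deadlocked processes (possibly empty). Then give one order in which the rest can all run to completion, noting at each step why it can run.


The deadlocked set is P5 and P0.
Key observation: P5 -> P0 -> P5 is a circular wait — nothing in it can go first; no other process is dragged down with it.
A valid finishing order for the others: P8, P2, P3, P7.
Verifying each step:
  P8: no waits; runs immediately, freeing L16
  P2: no waits; runs immediately, freeing L9 and L18
  P3: no waits; runs immediately, freeing L17 and L11
  run P7 (all its waits — L16, L9 and L17 — are resolved); releases L13


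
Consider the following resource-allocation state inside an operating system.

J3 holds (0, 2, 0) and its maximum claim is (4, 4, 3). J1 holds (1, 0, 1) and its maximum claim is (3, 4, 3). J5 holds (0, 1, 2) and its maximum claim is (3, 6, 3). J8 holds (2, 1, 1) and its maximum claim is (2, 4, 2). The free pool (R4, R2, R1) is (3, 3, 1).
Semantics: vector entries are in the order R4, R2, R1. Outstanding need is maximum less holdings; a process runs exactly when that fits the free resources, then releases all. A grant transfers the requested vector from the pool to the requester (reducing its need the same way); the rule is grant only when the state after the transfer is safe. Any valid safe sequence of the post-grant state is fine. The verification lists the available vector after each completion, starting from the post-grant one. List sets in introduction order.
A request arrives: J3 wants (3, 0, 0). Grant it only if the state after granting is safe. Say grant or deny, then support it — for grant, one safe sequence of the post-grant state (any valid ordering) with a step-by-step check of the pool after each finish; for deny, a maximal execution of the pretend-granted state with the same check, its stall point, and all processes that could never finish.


GRANT. The post-grant state is safe; one safe sequence: J8, J1, J3, J5.
Key observation: (0, 3, 1) free after granting still covers J8 first, and each release covers the next.
Step-by-step check of the post-grant state:
  pool = (0, 3, 1)
  J8 needs (0, 3, 1) <= (0, 3, 1) -> finishes; pool += (2, 1, 1) = (2, 4, 2)
  J1 needs (2, 4, 2) <= (2, 4, 2) -> finishes; pool += (1, 0, 1) = (3, 4, 3)
  J3 needs (1, 2, 3) <= (3, 4, 3) -> finishes; pool += (3, 2, 0) = (6, 6, 3)
  J5 needs (3, 5, 1) <= (6, 6, 3) -> finishes; pool += (0, 1, 2) = (6, 7, 5)


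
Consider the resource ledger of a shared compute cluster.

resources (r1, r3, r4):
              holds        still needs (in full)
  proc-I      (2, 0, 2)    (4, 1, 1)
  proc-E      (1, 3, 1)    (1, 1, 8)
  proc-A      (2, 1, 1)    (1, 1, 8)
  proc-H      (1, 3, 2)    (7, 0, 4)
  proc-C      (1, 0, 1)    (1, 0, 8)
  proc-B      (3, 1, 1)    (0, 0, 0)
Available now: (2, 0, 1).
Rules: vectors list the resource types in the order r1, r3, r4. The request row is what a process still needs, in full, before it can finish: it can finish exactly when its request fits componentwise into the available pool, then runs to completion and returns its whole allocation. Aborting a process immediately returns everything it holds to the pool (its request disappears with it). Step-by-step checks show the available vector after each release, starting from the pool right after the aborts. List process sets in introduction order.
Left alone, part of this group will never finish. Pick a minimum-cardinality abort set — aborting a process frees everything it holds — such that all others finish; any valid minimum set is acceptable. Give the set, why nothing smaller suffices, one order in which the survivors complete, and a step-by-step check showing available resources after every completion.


The answer: abort proc-E and proc-C.
Key observation: proc-A had no path to completion before; after the abort of proc-E and proc-C ((2, 3, 2) returned), step 4 is where it fits.
Why nothing smaller works — every single abort fails: proc-I alone leaves proc-E blocked (short on r4); proc-E alone leaves proc-A blocked (short on r4); proc-A alone leaves proc-E blocked (short on r4); proc-H alone leaves proc-E blocked (short on r4); proc-C alone leaves proc-E blocked (short on r4); proc-B alone leaves proc-E blocked (short on r4).
Survivors finish in the order: proc-I, proc-B, proc-H, proc-A. Walking it through (pool after the aborts first):
  pool = (4, 3, 3)
  proc-I needs (4, 1, 1) <= (4, 3, 3) -> finishes; pool += (2, 0, 2) = (6, 3, 5)
  proc-B needs (0, 0, 0) <= (6, 3, 5) -> finishes; pool += (3, 1, 1) = (9, 4, 6)
  proc-H needs (7, 0, 4) <= (9, 4, 6) -> finishes; pool += (1, 3, 2) = (10, 7, 8)
  proc-A needs (1, 1, 8) <= (10, 7, 8) -> finishes; pool += (2, 1, 1) = (12, 8, 9)


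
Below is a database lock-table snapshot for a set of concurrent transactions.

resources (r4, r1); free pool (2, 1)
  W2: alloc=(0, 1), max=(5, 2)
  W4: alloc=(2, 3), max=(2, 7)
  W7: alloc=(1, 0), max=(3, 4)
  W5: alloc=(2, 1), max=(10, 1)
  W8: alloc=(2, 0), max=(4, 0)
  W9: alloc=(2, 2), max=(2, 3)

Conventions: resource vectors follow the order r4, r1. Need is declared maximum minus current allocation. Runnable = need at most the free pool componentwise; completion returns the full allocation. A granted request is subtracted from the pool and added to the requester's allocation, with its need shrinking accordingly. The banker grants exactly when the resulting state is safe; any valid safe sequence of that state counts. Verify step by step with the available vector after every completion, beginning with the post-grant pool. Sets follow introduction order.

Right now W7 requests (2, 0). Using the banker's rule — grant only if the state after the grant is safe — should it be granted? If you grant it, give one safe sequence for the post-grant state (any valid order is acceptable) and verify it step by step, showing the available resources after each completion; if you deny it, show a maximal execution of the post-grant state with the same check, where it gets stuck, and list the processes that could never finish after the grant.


DENY. Granting would leave the state unsafe.
Key observation: after W9, W8 the pool peaks at (4, 3), and each blocked process is short somewhere: W2 on r4; W4 on r1; W7 on r1; W5 on r4.
On the post-grant state, W9, W8 is a maximal run — nothing extends it. Verifying each step:
  pool = (0, 1)
  W9 needs (0, 1) <= (0, 1) -> finishes; pool += (2, 2) = (2, 3)
  W8 needs (2, 0) <= (2, 3) -> finishes; pool += (2, 0) = (4, 3)
  blocked: W2 wants (5, 1), pool (4, 3) — not enough r4
  blocked: W4 wants (0, 4), pool (4, 3) — not enough r1
  blocked: W7 wants (0, 4), pool (4, 3) — not enough r1
  blocked: W5 wants (8, 0), pool (4, 3) — not enough r4
Post-grant, the permanently blocked set is W2, W4, W7 and W5.


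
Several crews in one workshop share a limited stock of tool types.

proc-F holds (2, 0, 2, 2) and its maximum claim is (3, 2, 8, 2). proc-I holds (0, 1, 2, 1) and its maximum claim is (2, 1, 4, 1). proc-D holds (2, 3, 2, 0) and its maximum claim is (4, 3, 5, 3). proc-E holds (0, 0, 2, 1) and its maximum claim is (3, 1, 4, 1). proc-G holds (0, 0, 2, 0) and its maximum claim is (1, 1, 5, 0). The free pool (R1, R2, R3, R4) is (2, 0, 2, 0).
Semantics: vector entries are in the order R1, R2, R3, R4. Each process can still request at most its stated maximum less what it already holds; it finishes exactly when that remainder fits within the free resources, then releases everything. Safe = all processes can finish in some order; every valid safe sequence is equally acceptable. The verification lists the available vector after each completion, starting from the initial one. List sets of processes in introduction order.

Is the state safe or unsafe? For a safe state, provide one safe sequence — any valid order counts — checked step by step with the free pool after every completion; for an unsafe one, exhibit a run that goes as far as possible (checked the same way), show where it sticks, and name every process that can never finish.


The state is UNSAFE.
Key observation: after proc-I, proc-G the pool peaks at (2, 1, 6, 1), and each blocked process is short somewhere: proc-F on R2; proc-D on R4; proc-E on R1.
Going as far as possible: proc-I, proc-G; after that, nothing fits. Check, step by step:
  pool = (2, 0, 2, 0)
  proc-I needs (2, 0, 2, 0) <= (2, 0, 2, 0) -> finishes; pool += (0, 1, 2, 1) = (2, 1, 4, 1)
  proc-G needs (1, 1, 3, 0) <= (2, 1, 4, 1) -> finishes; pool += (0, 0, 2, 0) = (2, 1, 6, 1)
  proc-F cannot run: need (1, 2, 6, 0) vs free (2, 1, 6, 1) (insufficient R2)
  proc-D cannot run: need (2, 0, 3, 3) vs free (2, 1, 6, 1) (insufficient R4)
  proc-E cannot run: need (3, 1, 2, 0) vs free (2, 1, 6, 1) (insufficient R1)
Permanently blocked: proc-F, proc-D and proc-E.


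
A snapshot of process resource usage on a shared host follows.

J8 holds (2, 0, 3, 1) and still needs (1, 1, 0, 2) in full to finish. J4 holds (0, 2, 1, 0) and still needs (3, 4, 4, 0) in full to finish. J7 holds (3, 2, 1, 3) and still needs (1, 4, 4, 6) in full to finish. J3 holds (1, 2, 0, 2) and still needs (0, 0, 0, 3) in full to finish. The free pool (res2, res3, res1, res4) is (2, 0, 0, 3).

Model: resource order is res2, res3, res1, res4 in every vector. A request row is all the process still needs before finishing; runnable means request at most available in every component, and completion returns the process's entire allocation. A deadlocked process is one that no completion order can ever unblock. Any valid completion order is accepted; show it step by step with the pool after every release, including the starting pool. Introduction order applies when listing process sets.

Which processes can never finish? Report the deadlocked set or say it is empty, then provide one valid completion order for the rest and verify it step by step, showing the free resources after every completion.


The deadlocked set is J4 and J7.
Key observation: the wall is res3: completing J3, J8 brings the pool only to (5, 2, 3, 6), and all the rest need more.
A valid finishing order for the others: J3, J8. Walking it through:
  pool = (2, 0, 0, 3)
  J3: need (0, 0, 0, 3) fits (2, 0, 0, 3); releases (1, 2, 0, 2), pool now (3, 2, 0, 5)
  J8: need (1, 1, 0, 2) fits (3, 2, 0, 5); releases (2, 0, 3, 1), pool now (5, 2, 3, 6)
The stuck group stays short no matter what:
  J4 cannot run: need (3, 4, 4, 0) vs free (5, 2, 3, 6) (insufficient res3 and res1)
  J7 cannot run: need (1, 4, 4, 6) vs free (5, 2, 3, 6) (insufficient res3 and res1)


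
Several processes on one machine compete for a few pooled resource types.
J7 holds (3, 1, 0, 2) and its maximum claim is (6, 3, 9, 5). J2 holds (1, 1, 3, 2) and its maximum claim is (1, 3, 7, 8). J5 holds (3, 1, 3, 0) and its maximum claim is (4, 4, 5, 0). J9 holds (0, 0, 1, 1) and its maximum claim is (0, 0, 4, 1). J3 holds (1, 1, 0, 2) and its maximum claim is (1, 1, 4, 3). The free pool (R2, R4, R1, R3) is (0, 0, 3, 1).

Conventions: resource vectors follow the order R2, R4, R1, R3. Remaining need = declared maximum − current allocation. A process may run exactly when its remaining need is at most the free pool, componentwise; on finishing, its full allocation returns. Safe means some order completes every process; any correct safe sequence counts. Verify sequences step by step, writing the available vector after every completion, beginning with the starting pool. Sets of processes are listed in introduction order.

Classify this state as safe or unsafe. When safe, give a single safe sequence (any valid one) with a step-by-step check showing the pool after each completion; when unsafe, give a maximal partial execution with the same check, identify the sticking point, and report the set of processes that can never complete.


UNSAFE.
Key observation: R4 is the bottleneck — with J9, J3 done the pool holds (1, 1, 4, 4), short of every remaining need.
The run J9, J3 cannot be extended any further. Check, step by step:
  pool = (0, 0, 3, 1)
  J9 needs (0, 0, 3, 0) <= (0, 0, 3, 1) -> finishes; pool += (0, 0, 1, 1) = (0, 0, 4, 2)
  J3 needs (0, 0, 4, 1) <= (0, 0, 4, 2) -> finishes; pool += (1, 1, 0, 2) = (1, 1, 4, 4)
  J7 cannot run: need (3, 2, 9, 3) vs free (1, 1, 4, 4) (insufficient R2, R4 and R1)
  J2 cannot run: need (0, 2, 4, 6) vs free (1, 1, 4, 4) (insufficient R4 and R3)
  J5 cannot run: need (1, 3, 2, 0) vs free (1, 1, 4, 4) (insufficient R4)
Permanently blocked: J7, J2 and J5.


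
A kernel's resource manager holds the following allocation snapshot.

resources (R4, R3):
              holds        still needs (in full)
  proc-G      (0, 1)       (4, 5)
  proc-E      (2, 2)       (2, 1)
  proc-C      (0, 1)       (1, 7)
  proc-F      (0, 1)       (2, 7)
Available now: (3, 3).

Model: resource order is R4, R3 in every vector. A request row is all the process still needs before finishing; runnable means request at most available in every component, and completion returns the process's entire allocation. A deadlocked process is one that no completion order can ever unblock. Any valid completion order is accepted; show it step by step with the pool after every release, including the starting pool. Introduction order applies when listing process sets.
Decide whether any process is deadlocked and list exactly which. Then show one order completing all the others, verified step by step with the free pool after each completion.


The deadlocked set is proc-C and proc-F.
Key observation: the pool after proc-E, proc-G is (5, 6); every surviving request exceeds it in R3, so progress ends there.
The rest can finish in the order proc-E, proc-G. Check, step by step:
  pool = (3, 3)
  proc-E needs (2, 1) <= (3, 3) -> finishes; pool += (2, 2) = (5, 5)
  proc-G needs (4, 5) <= (5, 5) -> finishes; pool += (0, 1) = (5, 6)
None of the blocked processes ever fits:
  blocked: proc-C wants (1, 7), pool (5, 6) — not enough R3
  blocked: proc-F wants (2, 7), pool (5, 6) — not enough R3


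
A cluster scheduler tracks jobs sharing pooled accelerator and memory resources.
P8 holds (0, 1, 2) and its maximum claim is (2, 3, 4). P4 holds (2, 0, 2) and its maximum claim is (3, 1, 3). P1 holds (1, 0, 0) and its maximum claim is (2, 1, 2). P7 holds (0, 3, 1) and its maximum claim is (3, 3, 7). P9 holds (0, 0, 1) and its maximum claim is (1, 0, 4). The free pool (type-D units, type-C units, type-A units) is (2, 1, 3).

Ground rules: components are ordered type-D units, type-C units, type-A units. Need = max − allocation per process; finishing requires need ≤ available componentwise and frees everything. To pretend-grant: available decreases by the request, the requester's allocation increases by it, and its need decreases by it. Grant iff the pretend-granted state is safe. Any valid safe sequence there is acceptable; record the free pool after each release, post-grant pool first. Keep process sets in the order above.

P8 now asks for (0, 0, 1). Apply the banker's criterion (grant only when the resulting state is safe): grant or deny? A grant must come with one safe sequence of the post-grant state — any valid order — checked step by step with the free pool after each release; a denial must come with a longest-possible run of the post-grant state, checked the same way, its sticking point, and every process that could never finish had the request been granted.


DENY — the pretend-granted state is unsafe.
Key observation: after P4, P9, P1 the pool peaks at (5, 1, 5), and each blocked process is short somewhere: P8 on type-C units; P7 on type-A units.
After a pretend grant, a maximal execution: P4, P9, P1 — then nothing else fits. Step-by-step check:
  pool = (2, 1, 2)
  run P4 (needs (1, 1, 1), free (2, 1, 2)); after release of (2, 0, 2) the pool is (4, 1, 4)
  run P9 (needs (1, 0, 3), free (4, 1, 4)); after release of (0, 0, 1) the pool is (4, 1, 5)
  run P1 (needs (1, 1, 2), free (4, 1, 5)); after release of (1, 0, 0) the pool is (5, 1, 5)
  blocked: P8 wants (2, 2, 1), pool (5, 1, 5) — not enough type-C units
  blocked: P7 wants (3, 0, 6), pool (5, 1, 5) — not enough type-A units
Post-grant, the permanently blocked set is P8 and P7.


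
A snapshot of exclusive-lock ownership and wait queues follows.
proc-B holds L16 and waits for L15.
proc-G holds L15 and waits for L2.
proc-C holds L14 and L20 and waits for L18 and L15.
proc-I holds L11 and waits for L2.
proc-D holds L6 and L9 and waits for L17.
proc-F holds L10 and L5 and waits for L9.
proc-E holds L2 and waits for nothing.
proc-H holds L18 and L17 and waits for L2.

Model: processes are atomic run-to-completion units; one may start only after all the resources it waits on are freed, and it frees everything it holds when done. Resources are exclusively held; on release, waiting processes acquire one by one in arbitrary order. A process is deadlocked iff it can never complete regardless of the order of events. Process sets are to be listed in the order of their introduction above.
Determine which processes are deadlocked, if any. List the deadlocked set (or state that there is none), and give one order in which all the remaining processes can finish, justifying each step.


The deadlocked set is empty.
Key observation: all waits point, directly or indirectly, at processes that can finish, so nothing is permanently blocked.
The rest can finish in the order proc-E, proc-H, proc-D, proc-F, proc-G, proc-B, proc-C, proc-I.
Check, step by step:
  proc-E waits on nothing -> runs at once and releases L2
  run proc-H (all its waits — L2 — are resolved); releases L18 and L17
  run proc-D (all its waits — L17 — are resolved); releases L6 and L9
  run proc-F (all its waits — L9 — are resolved); releases L10 and L5
  run proc-G (all its waits — L2 — are resolved); releases L15
  run proc-B (all its waits — L15 — are resolved); releases L16
  run proc-C (all its waits — L18 and L15 — are resolved); releases L14 and L20
  run proc-I (all its waits — L2 — are resolved); releases L11


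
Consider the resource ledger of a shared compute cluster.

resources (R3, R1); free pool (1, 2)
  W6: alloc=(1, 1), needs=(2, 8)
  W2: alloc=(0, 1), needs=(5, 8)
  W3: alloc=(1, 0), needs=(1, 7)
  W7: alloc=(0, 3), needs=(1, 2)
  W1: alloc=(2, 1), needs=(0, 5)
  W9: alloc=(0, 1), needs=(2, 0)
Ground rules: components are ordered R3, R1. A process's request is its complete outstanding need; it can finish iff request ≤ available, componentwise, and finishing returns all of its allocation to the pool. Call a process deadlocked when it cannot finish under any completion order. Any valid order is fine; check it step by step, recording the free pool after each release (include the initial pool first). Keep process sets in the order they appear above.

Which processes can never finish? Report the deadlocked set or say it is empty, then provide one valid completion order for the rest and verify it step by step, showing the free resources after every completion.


Deadlocked: W6 and W2.
Key observation: W7, W1, W9, W3 can finish, but then (4, 7) is all there is, and the blocked group's R1 demands exceed it.
One completion order for the rest: W7, W1, W9, W3. Verifying each step:
  pool = (1, 2)
  run W7 (needs (1, 2), free (1, 2)); after release of (0, 3) the pool is (1, 5)
  run W1 (needs (0, 5), free (1, 5)); after release of (2, 1) the pool is (3, 6)
  run W9 (needs (2, 0), free (3, 6)); after release of (0, 1) the pool is (3, 7)
  run W3 (needs (1, 7), free (3, 7)); after release of (1, 0) the pool is (4, 7)
The blocked processes can never fit:
  W6 still needs (2, 8) but only (4, 7) is free — short on R1
  W2 still needs (5, 8) but only (4, 7) is free — short on R3 and R1


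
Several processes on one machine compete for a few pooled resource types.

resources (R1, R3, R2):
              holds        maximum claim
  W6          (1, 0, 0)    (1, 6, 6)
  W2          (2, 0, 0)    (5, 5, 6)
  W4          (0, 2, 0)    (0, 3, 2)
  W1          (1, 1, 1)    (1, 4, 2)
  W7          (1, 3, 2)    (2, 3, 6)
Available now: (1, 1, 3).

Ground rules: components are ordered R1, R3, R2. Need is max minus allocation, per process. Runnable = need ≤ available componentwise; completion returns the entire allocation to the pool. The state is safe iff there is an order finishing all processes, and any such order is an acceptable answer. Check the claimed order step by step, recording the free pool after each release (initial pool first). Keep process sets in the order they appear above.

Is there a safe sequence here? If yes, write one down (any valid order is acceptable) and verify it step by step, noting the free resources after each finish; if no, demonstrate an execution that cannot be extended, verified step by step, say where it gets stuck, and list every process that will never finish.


The state is SAFE; one workable sequence: W4, W1, W7, W6, W2.
Key observation: W4 is the earliest step where a requested resource binds exactly: need (0, 1, 2), pool (1, 1, 3) at its turn.
Check, step by step:
  pool = (1, 1, 3)
  run W4 (needs (0, 1, 2), free (1, 1, 3)); after release of (0, 2, 0) the pool is (1, 3, 3)
  run W1 (needs (0, 3, 1), free (1, 3, 3)); after release of (1, 1, 1) the pool is (2, 4, 4)
  run W7 (needs (1, 0, 4), free (2, 4, 4)); after release of (1, 3, 2) the pool is (3, 7, 6)
  run W6 (needs (0, 6, 6), free (3, 7, 6)); after release of (1, 0, 0) the pool is (4, 7, 6)
  run W2 (needs (3, 5, 6), free (4, 7, 6)); after release of (2, 0, 0) the pool is (6, 7, 6)


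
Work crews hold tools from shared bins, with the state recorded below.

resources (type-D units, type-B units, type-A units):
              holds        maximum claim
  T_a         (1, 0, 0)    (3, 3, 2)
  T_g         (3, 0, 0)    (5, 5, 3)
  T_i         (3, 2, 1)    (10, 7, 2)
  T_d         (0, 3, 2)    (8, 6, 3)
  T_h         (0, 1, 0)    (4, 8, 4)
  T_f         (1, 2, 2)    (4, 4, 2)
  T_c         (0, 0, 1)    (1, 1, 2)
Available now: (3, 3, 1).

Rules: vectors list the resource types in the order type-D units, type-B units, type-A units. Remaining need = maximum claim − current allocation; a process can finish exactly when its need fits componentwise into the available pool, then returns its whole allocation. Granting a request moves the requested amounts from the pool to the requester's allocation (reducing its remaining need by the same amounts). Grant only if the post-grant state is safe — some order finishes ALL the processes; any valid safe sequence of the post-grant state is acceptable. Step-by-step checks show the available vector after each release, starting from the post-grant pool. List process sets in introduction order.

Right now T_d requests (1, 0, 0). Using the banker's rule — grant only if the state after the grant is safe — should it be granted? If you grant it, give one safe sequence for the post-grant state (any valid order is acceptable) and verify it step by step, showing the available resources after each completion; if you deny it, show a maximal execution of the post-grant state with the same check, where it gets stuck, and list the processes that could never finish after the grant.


GRANT — the state after the grant stays safe, e.g. via T_c, T_a, T_f, T_g, T_i, T_h, T_d.
Key observation: with (2, 3, 1) left after the transfer, T_c can run at once — the state stays safe.
Verifying the post-grant state step by step:
  pool = (2, 3, 1)
  T_c needs (1, 1, 1) <= (2, 3, 1) -> finishes; pool += (0, 0, 1) = (2, 3, 2)
  T_a needs (2, 3, 2) <= (2, 3, 2) -> finishes; pool += (1, 0, 0) = (3, 3, 2)
  T_f needs (3, 2, 0) <= (3, 3, 2) -> finishes; pool += (1, 2, 2) = (4, 5, 4)
  T_g needs (2, 5, 3) <= (4, 5, 4) -> finishes; pool += (3, 0, 0) = (7, 5, 4)
  T_i needs (7, 5, 1) <= (7, 5, 4) -> finishes; pool += (3, 2, 1) = (10, 7, 5)
  T_h needs (4, 7, 4) <= (10, 7, 5) -> finishes; pool += (0, 1, 0) = (10, 8, 5)
  T_d needs (7, 3, 1) <= (10, 8, 5) -> finishes; pool += (1, 3, 2) = (11, 11, 7)


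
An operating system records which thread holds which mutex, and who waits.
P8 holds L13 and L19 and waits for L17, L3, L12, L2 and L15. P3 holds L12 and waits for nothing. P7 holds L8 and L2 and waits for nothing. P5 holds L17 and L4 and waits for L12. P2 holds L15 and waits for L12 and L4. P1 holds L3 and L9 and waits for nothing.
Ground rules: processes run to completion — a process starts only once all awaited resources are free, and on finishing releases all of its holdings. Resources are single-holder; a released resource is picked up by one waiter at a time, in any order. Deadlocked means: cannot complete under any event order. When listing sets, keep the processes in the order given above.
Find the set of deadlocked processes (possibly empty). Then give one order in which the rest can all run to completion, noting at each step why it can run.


No process is deadlocked.
Key observation: no waiting chain loops back on itself — every chain ends at a process that waits on nothing, so everyone eventually runs.
The rest can finish in the order P1, P3, P5, P2, P7, P8.
Verifying each step:
  P1: no waits; runs immediately, freeing L3 and L9
  P3: no waits; runs immediately, freeing L12
  P5: everything it awaited (L12) is free; runs, freeing L17 and L4
  P2: everything it awaited (L12 and L4) is free; runs, freeing L15
  P7: no waits; runs immediately, freeing L8 and L2
  P8: everything it awaited (L17, L3, L12, L2 and L15) is free; runs, freeing L13 and L19


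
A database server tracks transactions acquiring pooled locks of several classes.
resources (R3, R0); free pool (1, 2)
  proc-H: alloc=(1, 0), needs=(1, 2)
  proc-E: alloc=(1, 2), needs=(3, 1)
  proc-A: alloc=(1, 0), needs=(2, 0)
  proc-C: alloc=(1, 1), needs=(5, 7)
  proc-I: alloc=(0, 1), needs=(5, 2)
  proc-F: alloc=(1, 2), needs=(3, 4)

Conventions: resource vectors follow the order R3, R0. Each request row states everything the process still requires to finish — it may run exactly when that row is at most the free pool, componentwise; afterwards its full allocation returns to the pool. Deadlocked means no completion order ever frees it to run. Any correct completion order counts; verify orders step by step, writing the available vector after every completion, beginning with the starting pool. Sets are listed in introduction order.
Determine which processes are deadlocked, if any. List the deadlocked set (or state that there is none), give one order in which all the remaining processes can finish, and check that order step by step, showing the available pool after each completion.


Nothing here is deadlocked.
Key observation: no deadlock: proc-H fits now, and the freed resources carry the rest through.
The rest can finish in the order proc-H, proc-A, proc-E, proc-F, proc-I, proc-C. Check, step by step:
  pool = (1, 2)
  run proc-H (needs (1, 2), free (1, 2)); after release of (1, 0) the pool is (2, 2)
  run proc-A (needs (2, 0), free (2, 2)); after release of (1, 0) the pool is (3, 2)
  run proc-E (needs (3, 1), free (3, 2)); after release of (1, 2) the pool is (4, 4)
  run proc-F (needs (3, 4), free (4, 4)); after release of (1, 2) the pool is (5, 6)
  run proc-I (needs (5, 2), free (5, 6)); after release of (0, 1) the pool is (5, 7)
  run proc-C (needs (5, 7), free (5, 7)); after release of (1, 1) the pool is (6, 8)
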